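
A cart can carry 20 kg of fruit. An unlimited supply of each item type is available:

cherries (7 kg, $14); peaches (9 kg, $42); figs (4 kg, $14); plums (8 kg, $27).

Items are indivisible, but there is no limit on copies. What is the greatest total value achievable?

$84

Best value-per-unit is peaches at 42/9, and filling with it alone uses weight 2×9=18. No mix of the others beats 2×42 = 84.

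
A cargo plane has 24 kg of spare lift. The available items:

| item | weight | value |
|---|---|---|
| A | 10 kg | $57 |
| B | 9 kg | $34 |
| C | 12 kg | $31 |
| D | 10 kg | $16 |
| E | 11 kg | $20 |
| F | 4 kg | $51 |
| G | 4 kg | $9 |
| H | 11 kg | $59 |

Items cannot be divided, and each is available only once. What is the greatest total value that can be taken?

$144

This is a 0/1 knapsack; check combinations near the capacity.
- B+F+H: weight 9+4+11=24, value 34+51+59=144
- A+B+F: weight 10+9+4=23, value 57+34+51=142
- A+D+F: weight 10+10+4=24, value 57+16+51=124
- F+G+H: weight 4+4+11=19, value 51+9+59=119
- A+F+G: weight 10+4+4=18, value 57+51+9=117
Best: $144.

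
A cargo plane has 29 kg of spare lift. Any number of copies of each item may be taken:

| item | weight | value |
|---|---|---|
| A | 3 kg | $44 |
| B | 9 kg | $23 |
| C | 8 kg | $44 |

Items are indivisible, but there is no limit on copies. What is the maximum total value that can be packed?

$396

Best value-per-unit is A at 44/3, and filling with it alone uses weight 9×3=27. No mix of the others beats 9×44 = 396.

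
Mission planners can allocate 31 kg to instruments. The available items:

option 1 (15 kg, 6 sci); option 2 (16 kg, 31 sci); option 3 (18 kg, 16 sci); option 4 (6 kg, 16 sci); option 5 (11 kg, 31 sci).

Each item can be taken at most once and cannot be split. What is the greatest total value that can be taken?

Check high-value combinations within 31 kg:
- option 2+option 5: mass 16+11=27, value 31+31=62
- option 4+option 5: mass 6+11=17, value 16+31=47
- option 2+option 4: mass 16+6=22, value 31+16=47
Best: 62 sci.

62 sci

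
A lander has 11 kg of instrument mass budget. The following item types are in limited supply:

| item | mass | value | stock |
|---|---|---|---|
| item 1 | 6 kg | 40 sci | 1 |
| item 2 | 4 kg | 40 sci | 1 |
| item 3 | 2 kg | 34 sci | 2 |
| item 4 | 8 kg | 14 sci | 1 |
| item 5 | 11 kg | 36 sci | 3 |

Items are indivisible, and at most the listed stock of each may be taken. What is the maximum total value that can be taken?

108 sci

Top feasible selections:
- 1×item 2 + 2×item 3: mass 8, value 108
- 1×item 1 + 2×item 3: mass 10, value 108
- 1×item 1 + 1×item 2: mass 10, value 80
- 1×item 2 + 1×item 3: mass 6, value 74
Best: 108 sci.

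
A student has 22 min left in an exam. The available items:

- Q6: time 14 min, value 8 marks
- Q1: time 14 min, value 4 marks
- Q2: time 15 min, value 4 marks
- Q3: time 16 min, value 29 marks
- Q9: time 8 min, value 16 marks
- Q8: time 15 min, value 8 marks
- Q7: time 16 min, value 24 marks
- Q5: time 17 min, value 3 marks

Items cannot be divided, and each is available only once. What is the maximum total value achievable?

29 marks

This is a 0/1 knapsack; check combinations near the capacity.
- Q3: time 16, value 29
- Q7: time 16, value 24
- Q6+Q9: time 14+8=22, value 8+16=24
Best: 29 marks.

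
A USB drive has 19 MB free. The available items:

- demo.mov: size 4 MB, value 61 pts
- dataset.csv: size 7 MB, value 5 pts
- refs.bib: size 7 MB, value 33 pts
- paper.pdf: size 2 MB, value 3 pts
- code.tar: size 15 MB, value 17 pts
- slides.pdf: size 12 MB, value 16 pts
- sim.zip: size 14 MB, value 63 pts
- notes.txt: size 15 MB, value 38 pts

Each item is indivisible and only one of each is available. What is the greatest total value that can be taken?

Check high-value combinations within 19 MB:
- demo.mov+sim.zip: size 4+14=18, value 61+63=124
- demo.mov+dataset.csv+refs.bib: size 4+7+7=18, value 61+5+33=99
- demo.mov+notes.txt: size 4+15=19, value 61+38=99
- demo.mov+refs.bib+paper.pdf: size 4+7+2=13, value 61+33+3=97
Best: 124 pts.

124 pts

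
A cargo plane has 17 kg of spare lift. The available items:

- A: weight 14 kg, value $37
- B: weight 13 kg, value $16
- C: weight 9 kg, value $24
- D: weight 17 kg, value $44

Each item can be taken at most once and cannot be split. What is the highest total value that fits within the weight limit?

Check high-value combinations within 17 kg:
- D: weight 17, value 44
- A: weight 14, value 37
- C: weight 9, value 24
- B: weight 13, value 16
Best: $44.

$44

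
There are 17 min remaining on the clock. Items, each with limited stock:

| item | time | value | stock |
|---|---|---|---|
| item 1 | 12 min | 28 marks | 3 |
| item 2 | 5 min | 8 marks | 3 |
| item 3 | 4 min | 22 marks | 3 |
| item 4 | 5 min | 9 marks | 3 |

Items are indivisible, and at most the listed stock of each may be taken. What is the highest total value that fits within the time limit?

Top feasible selections:
- 3×item 3 + 1×item 4: time 17, value 75
- 1×item 2 + 3×item 3: time 17, value 74
- 3×item 3: time 12, value 66
- 2×item 3 + 1×item 4: time 13, value 53
Best: 75 marks.

75 marks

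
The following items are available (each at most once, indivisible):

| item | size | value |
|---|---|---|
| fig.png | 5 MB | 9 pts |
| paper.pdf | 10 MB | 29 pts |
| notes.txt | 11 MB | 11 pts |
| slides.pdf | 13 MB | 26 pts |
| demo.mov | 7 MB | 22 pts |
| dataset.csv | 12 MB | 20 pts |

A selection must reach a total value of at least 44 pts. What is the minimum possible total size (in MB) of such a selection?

17

Subsets with value ≥ 44, sorted by total size:
- paper.pdf+demo.mov: size 17, value 51
- slides.pdf+demo.mov: size 20, value 48
- fig.png+paper.pdf+demo.mov: size 22, value 60
Minimum size: 17 MB.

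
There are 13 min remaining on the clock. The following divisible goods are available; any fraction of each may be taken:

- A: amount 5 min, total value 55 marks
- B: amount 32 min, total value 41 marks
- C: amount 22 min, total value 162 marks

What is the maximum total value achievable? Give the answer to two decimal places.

Take in order of value per unit:
- A (55/5 per unit): all 5 → value 55, running total 55.00
- C (162/22 per unit): 8 of 22 → value 8×162/22 = 58.9091, running total 113.91
Total 113.91.

113.91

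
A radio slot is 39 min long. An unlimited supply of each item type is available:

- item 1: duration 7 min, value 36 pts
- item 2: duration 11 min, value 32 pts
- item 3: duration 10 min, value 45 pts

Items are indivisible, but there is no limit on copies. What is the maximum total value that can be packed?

Best value-per-unit is item 1 at 36/7; filling with it alone gives 5×36 = 180.
Optimal mix: 4×item 1 + 1×item 3 → duration 38, value 189.

189 pts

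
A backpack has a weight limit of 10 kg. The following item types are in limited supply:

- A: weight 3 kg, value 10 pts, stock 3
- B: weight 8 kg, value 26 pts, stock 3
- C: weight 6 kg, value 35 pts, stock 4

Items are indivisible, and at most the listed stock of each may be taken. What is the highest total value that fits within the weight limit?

Top feasible selections:
- 1×A + 1×C: weight 9, value 45
- 1×C: weight 6, value 35
Best: 45 pts.

45 pts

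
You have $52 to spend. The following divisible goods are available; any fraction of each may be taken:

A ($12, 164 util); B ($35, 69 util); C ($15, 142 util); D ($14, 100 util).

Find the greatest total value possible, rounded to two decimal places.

Take in order of value per unit:
- A (164/12 per unit): all 12 → value 164, running total 164.00
- C (142/15 per unit): all 15 → value 142, running total 306.00
- D (100/14 per unit): all 14 → value 100, running total 406.00
- B (69/35 per unit): 11 of 35 → value 11×69/35 = 21.6857, running total 427.69
Total 427.69.

427.69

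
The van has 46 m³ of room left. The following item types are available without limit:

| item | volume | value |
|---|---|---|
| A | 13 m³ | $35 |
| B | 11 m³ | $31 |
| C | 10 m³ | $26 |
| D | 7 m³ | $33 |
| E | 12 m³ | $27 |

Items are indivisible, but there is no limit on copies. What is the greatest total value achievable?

Best value-per-unit is D at 33/7, and filling with it alone uses volume 6×7=42. No mix of the others beats 6×33 = 198.

$198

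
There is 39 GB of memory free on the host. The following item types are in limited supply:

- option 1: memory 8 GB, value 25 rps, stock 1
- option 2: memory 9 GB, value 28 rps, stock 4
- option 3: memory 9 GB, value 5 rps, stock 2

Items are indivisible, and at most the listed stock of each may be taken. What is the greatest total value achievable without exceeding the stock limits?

Top feasible selections:
- 4×option 2: memory 36, value 112
- 1×option 1 + 3×option 2: memory 35, value 109
- 3×option 2 + 1×option 3: memory 36, value 89
- 1×option 1 + 2×option 2 + 1×option 3: memory 35, value 86
Best: 112 rps.

112 rps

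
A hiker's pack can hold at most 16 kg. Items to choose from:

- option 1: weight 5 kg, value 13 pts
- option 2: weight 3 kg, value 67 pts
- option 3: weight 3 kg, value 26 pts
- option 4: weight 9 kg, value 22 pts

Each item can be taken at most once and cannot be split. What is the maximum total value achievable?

115 pts

Check high-value combinations within 16 kg:
- option 2+option 3+option 4: weight 3+3+9=15, value 67+26+22=115
- option 1+option 2+option 3: weight 5+3+3=11, value 13+67+26=106
- option 2+option 3: weight 3+3=6, value 67+26=93
- option 2+option 4: weight 3+9=12, value 67+22=89
Best: 115 pts.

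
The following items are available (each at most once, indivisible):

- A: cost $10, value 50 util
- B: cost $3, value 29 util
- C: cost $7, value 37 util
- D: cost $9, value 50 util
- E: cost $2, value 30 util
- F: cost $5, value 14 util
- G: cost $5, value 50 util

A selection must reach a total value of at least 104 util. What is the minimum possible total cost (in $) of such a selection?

10

Subsets with value ≥ 104, sorted by total cost:
- B+E+G: cost 10, value 109
- C+E+G: cost 14, value 117
- B+D+E: cost 14, value 109
Minimum cost: 10 $.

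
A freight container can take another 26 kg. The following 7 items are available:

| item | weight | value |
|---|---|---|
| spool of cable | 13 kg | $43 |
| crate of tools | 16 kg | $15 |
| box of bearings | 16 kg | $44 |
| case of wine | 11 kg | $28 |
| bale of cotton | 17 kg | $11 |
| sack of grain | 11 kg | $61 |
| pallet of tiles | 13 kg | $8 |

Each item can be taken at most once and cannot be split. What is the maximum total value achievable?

Check high-value combinations within 26 kg:
- spool of cable+sack of grain: weight 13+11=24, value 43+61=104
- case of wine+sack of grain: weight 11+11=22, value 28+61=89
- spool of cable+case of wine: weight 13+11=24, value 43+28=71
- sack of grain+pallet of tiles: weight 11+13=24, value 61+8=69
Best: $104.

$104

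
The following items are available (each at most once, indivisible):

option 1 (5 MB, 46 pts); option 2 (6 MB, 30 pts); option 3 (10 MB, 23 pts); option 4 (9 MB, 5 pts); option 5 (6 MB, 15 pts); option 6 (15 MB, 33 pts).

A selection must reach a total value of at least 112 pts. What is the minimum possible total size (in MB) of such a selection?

Subsets with value ≥ 112, sorted by total size:
- option 1+option 2+option 3+option 5: size 27, value 114
- option 1+option 2+option 5+option 6: size 32, value 124
Minimum size: 27 MB.

27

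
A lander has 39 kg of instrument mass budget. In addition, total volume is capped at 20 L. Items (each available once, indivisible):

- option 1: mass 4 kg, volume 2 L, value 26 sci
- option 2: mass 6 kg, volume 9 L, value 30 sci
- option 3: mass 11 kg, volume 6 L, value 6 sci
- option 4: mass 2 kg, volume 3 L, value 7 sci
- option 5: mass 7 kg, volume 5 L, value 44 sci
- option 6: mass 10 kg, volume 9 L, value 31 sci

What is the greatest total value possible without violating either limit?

108 sci

Feasible sets respecting both limits:
- option 1+option 4+option 5+option 6: mass 23, volume 19, value 108
- option 1+option 2+option 4+option 5: mass 19, volume 19, value 107
- option 1+option 5+option 6: mass 21, volume 16, value 101
Best: 108 sci.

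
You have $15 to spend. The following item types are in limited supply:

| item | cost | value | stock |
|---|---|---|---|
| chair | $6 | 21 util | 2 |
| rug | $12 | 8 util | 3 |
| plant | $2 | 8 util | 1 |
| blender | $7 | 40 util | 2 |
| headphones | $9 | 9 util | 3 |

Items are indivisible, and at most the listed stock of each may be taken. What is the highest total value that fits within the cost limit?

Top feasible selections:
- 2×blender: cost 14, value 80
- 1×chair + 1×plant + 1×blender: cost 15, value 69
- 1×chair + 1×blender: cost 13, value 61
- 2×chair + 1×plant: cost 14, value 50
Best: 80 util.

80 util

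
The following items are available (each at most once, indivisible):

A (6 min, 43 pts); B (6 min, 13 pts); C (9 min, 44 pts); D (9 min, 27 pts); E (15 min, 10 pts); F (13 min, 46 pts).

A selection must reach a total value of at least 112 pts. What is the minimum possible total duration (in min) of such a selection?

24

Subsets with value ≥ 112, sorted by total duration:
- A+C+D: duration 24, value 114
- A+C+F: duration 28, value 133
- A+D+F: duration 28, value 116
- A+B+C+D: duration 30, value 127
Minimum duration: 24 min.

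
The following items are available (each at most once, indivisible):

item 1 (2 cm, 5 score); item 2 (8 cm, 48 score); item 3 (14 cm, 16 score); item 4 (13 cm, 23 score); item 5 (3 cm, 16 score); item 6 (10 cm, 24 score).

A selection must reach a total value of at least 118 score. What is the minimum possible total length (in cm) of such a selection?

48

Subsets with value ≥ 118, sorted by total length:
- item 2+item 3+item 4+item 5+item 6: length 48, value 127
- item 1+item 2+item 3+item 4+item 5+item 6: length 50, value 132
Minimum length: 48 cm.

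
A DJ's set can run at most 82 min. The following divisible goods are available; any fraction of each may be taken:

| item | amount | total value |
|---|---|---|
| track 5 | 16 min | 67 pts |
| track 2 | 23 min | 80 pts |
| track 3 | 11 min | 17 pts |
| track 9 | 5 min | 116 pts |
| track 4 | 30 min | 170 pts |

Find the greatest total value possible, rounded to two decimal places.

Take in order of value per unit:
- track 9 (116/5 per unit): all 5 → value 116, running total 116.00
- track 4 (170/30 per unit): all 30 → value 170, running total 286.00
- track 5 (67/16 per unit): all 16 → value 67, running total 353.00
- track 2 (80/23 per unit): all 23 → value 80, running total 433.00
- track 3 (17/11 per unit): 8 of 11 → value 8×17/11 = 12.3636, running total 445.36
Total 445.36.

445.36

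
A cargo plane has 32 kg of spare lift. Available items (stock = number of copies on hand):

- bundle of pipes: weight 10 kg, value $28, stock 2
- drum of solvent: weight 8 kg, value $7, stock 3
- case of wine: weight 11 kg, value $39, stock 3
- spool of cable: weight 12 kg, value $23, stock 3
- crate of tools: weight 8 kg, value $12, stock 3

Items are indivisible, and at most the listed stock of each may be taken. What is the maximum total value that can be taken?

Best selections within weight 32 and stock limits:
- 1×bundle of pipes + 2×case of wine: weight 32, value 106
- 2×bundle of pipes + 1×case of wine: weight 31, value 95
- 2×case of wine + 1×crate of tools: weight 30, value 90
Best: $106.

$106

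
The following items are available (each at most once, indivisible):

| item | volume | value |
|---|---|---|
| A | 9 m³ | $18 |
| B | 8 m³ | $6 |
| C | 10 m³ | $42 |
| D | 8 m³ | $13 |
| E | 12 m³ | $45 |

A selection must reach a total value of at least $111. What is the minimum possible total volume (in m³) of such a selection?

Subsets with value ≥ 111, sorted by total volume:
- A+C+D+E: volume 39, value 118
- A+B+C+E: volume 39, value 111
Minimum volume: 39 m³.

39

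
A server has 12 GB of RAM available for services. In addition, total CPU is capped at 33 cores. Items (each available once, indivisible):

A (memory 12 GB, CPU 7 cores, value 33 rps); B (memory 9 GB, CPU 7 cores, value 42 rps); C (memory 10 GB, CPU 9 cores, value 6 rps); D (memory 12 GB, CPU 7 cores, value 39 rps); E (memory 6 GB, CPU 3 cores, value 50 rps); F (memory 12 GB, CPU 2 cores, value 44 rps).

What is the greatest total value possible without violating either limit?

50 rps

Feasible sets respecting both limits:
- E: memory 6, CPU 3, value 50
- F: memory 12, CPU 2, value 44
- B: memory 9, CPU 7, value 42
- D: memory 12, CPU 7, value 39
Best: 50 rps.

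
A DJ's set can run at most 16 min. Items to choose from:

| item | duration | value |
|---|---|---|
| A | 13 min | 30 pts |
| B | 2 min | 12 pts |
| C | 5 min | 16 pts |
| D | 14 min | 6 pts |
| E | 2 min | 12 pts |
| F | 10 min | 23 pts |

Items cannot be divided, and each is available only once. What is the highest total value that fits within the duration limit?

47 pts

Check high-value combinations within 16 min:
- B+E+F: duration 2+2+10=14, value 12+12+23=47
- A+B: duration 13+2=15, value 30+12=42
- A+E: duration 13+2=15, value 30+12=42
- B+C+E: duration 2+5+2=9, value 12+16+12=40
Best: 47 pts.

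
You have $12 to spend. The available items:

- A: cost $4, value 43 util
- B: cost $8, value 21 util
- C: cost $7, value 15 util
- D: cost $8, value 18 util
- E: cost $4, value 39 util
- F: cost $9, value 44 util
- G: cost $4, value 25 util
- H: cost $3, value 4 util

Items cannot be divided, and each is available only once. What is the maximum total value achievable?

Check high-value combinations within $12:
- A+E+G: cost 4+4+4=12, value 43+39+25=107
- A+E+H: cost 4+4+3=11, value 43+39+4=86
- A+E: cost 4+4=8, value 43+39=82
Best: 107 util.

107 util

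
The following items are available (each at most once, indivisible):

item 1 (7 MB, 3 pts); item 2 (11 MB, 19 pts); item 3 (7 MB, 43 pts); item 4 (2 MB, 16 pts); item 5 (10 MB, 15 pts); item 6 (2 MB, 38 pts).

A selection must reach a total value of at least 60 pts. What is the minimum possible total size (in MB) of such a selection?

Subsets with value ≥ 60, sorted by total size:
- item 3+item 6: size 9, value 81
- item 3+item 4+item 6: size 11, value 97
- item 4+item 5+item 6: size 14, value 69
- item 2+item 4+item 6: size 15, value 73
Minimum size: 9 MB.

9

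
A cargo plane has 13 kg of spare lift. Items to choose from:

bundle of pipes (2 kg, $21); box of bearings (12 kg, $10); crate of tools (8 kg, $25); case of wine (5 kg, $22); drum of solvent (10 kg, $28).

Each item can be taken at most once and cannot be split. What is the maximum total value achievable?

$49

Check high-value combinations within 13 kg:
- bundle of pipes+drum of solvent: weight 2+10=12, value 21+28=49
- crate of tools+case of wine: weight 8+5=13, value 25+22=47
- bundle of pipes+crate of tools: weight 2+8=10, value 21+25=46
- bundle of pipes+case of wine: weight 2+5=7, value 21+22=43
Best: $49.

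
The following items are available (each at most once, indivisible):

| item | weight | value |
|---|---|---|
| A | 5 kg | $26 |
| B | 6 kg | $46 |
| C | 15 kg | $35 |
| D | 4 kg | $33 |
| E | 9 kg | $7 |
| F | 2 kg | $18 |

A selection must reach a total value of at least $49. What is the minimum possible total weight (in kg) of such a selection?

6

Subsets with value ≥ 49, sorted by total weight:
- D+F: weight 6, value 51
- B+F: weight 8, value 64
- A+D: weight 9, value 59
- B+D: weight 10, value 79
Minimum weight: 6 kg.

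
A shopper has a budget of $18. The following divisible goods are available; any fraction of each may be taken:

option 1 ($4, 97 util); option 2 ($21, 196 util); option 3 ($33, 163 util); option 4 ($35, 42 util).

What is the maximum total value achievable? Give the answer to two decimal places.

227.67

Take in order of value per unit:
- option 1 (97/4 per unit): all 4 → value 97, running total 97.00
- option 2 (196/21 per unit): 14 of 21 → value 14×196/21 = 130.6667, running total 227.67
Total 227.67.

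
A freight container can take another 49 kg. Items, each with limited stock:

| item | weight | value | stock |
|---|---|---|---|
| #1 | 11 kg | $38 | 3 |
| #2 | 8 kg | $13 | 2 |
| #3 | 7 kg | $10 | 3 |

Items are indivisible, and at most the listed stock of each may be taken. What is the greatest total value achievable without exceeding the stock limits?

Top feasible selections:
- 3×#1 + 2×#2: weight 49, value 140
- 3×#1 + 1×#2 + 1×#3: weight 48, value 137
Best: $140.

$140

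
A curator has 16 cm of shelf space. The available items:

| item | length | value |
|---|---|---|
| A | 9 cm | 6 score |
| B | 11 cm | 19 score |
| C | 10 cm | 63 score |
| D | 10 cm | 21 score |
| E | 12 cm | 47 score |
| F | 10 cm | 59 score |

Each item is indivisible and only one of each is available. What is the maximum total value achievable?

63 score

Check high-value combinations within 16 cm:
- C: length 10, value 63
- F: length 10, value 59
- E: length 12, value 47
Best: 63 score.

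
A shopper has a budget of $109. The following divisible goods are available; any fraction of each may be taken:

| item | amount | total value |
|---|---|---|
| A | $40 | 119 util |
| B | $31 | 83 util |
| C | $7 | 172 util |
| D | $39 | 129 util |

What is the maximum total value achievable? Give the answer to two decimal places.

481.58

Take in order of value per unit:
- C (172/7 per unit): all 7 → value 172, running total 172.00
- D (129/39 per unit): all 39 → value 129, running total 301.00
- A (119/40 per unit): all 40 → value 119, running total 420.00
- B (83/31 per unit): 23 of 31 → value 23×83/31 = 61.5806, running total 481.58
Total 481.58.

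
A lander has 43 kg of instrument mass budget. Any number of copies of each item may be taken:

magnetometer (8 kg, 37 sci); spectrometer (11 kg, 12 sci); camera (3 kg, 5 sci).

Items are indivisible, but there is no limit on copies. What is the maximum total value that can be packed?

190 sci

Best value-per-unit is magnetometer at 37/8; filling with it alone gives 5×37 = 185.
Optimal mix: 5×magnetometer + 1×camera → mass 43, value 190.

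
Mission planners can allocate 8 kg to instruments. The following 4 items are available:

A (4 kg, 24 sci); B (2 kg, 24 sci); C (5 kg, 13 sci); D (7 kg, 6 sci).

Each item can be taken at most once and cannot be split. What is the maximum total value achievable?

48 sci

Check high-value combinations within 8 kg:
- A+B: mass 4+2=6, value 24+24=48
- B+C: mass 2+5=7, value 24+13=37
- B: mass 2, value 24
- A: mass 4, value 24
- C: mass 5, value 13
Best: 48 sci.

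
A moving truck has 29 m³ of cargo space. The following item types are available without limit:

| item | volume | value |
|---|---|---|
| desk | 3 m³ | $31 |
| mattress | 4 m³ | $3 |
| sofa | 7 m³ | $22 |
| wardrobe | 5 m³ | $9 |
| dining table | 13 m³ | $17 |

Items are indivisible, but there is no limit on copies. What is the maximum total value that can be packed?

$279

Best value-per-unit is desk at 31/3, and filling with it alone uses volume 9×3=27. No mix of the others beats 9×31 = 279.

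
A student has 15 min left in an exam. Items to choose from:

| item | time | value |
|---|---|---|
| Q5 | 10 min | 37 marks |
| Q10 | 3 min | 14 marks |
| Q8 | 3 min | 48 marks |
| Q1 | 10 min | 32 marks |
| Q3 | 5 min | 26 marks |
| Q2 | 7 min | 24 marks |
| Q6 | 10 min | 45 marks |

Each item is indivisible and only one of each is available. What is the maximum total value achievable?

98 marks

Check high-value combinations within 15 min:
- Q8+Q3+Q2: time 3+5+7=15, value 48+26+24=98
- Q8+Q6: time 3+10=13, value 48+45=93
- Q10+Q8+Q3: time 3+3+5=11, value 14+48+26=88
- Q10+Q8+Q2: time 3+3+7=13, value 14+48+24=86
Best: 98 marks.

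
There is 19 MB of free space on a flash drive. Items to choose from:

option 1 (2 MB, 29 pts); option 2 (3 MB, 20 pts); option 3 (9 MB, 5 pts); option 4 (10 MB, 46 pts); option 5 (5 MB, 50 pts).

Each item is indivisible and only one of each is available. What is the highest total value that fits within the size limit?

Check high-value combinations within 19 MB:
- option 1+option 4+option 5: size 2+10+5=17, value 29+46+50=125
- option 2+option 4+option 5: size 3+10+5=18, value 20+46+50=116
- option 1+option 2+option 3+option 5: size 2+3+9+5=19, value 29+20+5+50=104
Best: 125 pts.

125 pts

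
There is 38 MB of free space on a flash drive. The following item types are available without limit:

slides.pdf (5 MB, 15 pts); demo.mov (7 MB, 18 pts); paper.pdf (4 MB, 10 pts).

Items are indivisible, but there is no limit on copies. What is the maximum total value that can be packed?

110 pts

Best value-per-unit is slides.pdf at 15/5; filling with it alone gives 7×15 = 105.
Optimal mix: 6×slides.pdf + 2×paper.pdf → size 38, value 110.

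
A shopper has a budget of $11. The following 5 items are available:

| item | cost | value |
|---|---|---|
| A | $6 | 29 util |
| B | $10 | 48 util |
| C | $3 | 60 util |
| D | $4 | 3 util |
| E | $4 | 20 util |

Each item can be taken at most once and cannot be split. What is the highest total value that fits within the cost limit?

89 util

Check high-value combinations within $11:
- A+C: cost 6+3=9, value 29+60=89
- C+D+E: cost 3+4+4=11, value 60+3+20=83
- C+E: cost 3+4=7, value 60+20=80
Best: 89 util.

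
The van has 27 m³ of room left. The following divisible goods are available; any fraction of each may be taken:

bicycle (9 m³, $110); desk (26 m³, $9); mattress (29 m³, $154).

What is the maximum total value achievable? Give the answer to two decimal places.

205.59

Take in order of value per unit:
- bicycle (110/9 per unit): all 9 → value 110, running total 110.00
- mattress (154/29 per unit): 18 of 29 → value 18×154/29 = 95.5862, running total 205.59
Total 205.59.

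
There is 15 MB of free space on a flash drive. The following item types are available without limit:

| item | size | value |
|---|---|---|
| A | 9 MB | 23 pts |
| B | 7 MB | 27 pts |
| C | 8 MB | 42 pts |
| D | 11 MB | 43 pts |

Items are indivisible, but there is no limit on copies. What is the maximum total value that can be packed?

Best value-per-unit is C at 42/8; filling with it alone gives 1×42 = 42.
Optimal mix: 1×B + 1×C → size 15, value 69.

69 pts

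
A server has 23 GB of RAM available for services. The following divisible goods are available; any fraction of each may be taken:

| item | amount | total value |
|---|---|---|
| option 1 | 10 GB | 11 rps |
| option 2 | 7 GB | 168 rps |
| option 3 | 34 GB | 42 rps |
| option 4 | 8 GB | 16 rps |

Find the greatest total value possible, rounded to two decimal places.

193.88

Take in order of value per unit:
- option 2 (168/7 per unit): all 7 → value 168, running total 168.00
- option 4 (16/8 per unit): all 8 → value 16, running total 184.00
- option 3 (42/34 per unit): 8 of 34 → value 8×42/34 = 9.8824, running total 193.88
Total 193.88.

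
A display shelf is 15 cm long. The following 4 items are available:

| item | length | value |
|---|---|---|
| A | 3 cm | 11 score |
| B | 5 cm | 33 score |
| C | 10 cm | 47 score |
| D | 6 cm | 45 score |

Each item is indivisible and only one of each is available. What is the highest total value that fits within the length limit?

89 score

Check high-value combinations within 15 cm:
- A+B+D: length 3+5+6=14, value 11+33+45=89
- B+C: length 5+10=15, value 33+47=80
- B+D: length 5+6=11, value 33+45=78
- A+C: length 3+10=13, value 11+47=58
Best: 89 score.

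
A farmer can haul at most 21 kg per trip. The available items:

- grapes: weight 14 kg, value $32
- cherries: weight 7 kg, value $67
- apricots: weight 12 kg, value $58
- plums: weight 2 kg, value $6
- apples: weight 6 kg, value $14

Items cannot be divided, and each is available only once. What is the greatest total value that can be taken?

Check high-value combinations within 21 kg:
- cherries+apricots+plums: weight 7+12+2=21, value 67+58+6=131
- cherries+apricots: weight 7+12=19, value 67+58=125
- grapes+cherries: weight 14+7=21, value 32+67=99
- cherries+plums+apples: weight 7+2+6=15, value 67+6+14=87
- cherries+apples: weight 7+6=13, value 67+14=81
Best: $131.

$131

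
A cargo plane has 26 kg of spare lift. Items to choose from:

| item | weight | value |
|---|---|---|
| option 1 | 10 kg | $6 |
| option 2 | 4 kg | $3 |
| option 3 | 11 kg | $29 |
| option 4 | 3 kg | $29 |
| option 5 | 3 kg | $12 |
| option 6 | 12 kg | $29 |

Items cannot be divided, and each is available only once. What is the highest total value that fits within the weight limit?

$87

Check high-value combinations within 26 kg:
- option 3+option 4+option 6: weight 11+3+12=26, value 29+29+29=87
- option 2+option 3+option 4+option 5: weight 4+11+3+3=21, value 3+29+29+12=73
- option 2+option 4+option 5+option 6: weight 4+3+3+12=22, value 3+29+12+29=73
Best: $87.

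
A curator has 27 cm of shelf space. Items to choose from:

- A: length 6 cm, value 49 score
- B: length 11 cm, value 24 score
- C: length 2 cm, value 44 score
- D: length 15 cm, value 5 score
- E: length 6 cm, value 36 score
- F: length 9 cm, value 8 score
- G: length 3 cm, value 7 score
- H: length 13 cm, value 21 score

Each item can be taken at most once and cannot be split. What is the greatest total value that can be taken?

153 score

Check high-value combinations within 27 cm:
- A+B+C+E: length 6+11+2+6=25, value 49+24+44+36=153
- A+C+E+H: length 6+2+6+13=27, value 49+44+36+21=150
- A+C+E+F+G: length 6+2+6+9+3=26, value 49+44+36+8+7=144
- A+C+E+F: length 6+2+6+9=23, value 49+44+36+8=137
- A+C+E+G: length 6+2+6+3=17, value 49+44+36+7=136
Best: 153 score.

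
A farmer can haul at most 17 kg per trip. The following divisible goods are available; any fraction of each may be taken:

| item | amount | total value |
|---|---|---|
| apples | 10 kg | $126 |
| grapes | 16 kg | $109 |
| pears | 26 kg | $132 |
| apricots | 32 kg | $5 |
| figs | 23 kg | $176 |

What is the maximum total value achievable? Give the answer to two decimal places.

Take in order of value per unit:
- apples (126/10 per unit): all 10 → value 126, running total 126.00
- figs (176/23 per unit): 7 of 23 → value 7×176/23 = 53.5652, running total 179.57
Total 179.57.

179.57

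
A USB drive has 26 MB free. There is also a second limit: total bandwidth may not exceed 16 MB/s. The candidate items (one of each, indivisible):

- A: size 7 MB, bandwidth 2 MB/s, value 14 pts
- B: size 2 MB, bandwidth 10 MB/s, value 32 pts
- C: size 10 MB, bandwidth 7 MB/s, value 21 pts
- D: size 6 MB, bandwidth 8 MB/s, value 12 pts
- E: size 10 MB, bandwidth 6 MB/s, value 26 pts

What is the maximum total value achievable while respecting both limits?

58 pts

Feasible sets respecting both limits:
- B+E: size 12, bandwidth 16, value 58
- A+D+E: size 23, bandwidth 16, value 52
- C+E: size 20, bandwidth 13, value 47
- A+B: size 9, bandwidth 12, value 46
Best: 58 pts.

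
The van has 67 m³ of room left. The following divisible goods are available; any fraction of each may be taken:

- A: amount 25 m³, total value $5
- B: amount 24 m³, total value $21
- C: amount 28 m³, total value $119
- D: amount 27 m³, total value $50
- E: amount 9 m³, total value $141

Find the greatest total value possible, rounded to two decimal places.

312.63

Take in order of value per unit:
- E (141/9 per unit): all 9 → value 141, running total 141.00
- C (119/28 per unit): all 28 → value 119, running total 260.00
- D (50/27 per unit): all 27 → value 50, running total 310.00
- B (21/24 per unit): 3 of 24 → value 3×21/24 = 2.6250, running total 312.63
Total 312.63.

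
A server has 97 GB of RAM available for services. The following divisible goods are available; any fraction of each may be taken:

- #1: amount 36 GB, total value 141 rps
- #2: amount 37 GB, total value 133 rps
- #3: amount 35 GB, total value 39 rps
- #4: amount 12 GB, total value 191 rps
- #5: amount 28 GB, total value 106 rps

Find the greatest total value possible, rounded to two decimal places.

513.49

Take in order of value per unit:
- #4 (191/12 per unit): all 12 → value 191, running total 191.00
- #1 (141/36 per unit): all 36 → value 141, running total 332.00
- #5 (106/28 per unit): all 28 → value 106, running total 438.00
- #2 (133/37 per unit): 21 of 37 → value 21×133/37 = 75.4865, running total 513.49
Total 513.49.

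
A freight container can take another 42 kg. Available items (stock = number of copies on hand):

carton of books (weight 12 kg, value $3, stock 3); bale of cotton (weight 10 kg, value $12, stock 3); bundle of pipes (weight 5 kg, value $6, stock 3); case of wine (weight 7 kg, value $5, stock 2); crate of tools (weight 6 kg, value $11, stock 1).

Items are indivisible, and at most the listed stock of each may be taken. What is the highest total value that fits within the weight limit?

Top feasible selections:
- 2×bale of cotton + 3×bundle of pipes + 1×crate of tools: weight 41, value 53
- 3×bale of cotton + 1×bundle of pipes + 1×crate of tools: weight 41, value 53
- 3×bale of cotton + 2×bundle of pipes: weight 40, value 48
- 2×bale of cotton + 2×bundle of pipes + 1×crate of tools: weight 36, value 47
Best: $53.

$53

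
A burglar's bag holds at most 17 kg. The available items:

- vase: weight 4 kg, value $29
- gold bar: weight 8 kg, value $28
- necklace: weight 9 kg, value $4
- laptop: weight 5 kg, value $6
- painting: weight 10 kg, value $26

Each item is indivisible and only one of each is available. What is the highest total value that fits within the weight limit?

Check high-value combinations within 17 kg:
- vase+gold bar+laptop: weight 4+8+5=17, value 29+28+6=63
- vase+gold bar: weight 4+8=12, value 29+28=57
- vase+painting: weight 4+10=14, value 29+26=55
Best: $63.

$63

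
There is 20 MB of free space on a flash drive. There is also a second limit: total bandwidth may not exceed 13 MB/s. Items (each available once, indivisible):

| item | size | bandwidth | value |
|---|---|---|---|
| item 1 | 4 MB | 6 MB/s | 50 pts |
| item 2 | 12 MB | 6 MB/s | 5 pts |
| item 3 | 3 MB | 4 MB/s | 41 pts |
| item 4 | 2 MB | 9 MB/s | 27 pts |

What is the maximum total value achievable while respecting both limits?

Feasible sets respecting both limits:
- item 1+item 3: size 7, bandwidth 10, value 91
- item 3+item 4: size 5, bandwidth 13, value 68
- item 1+item 2: size 16, bandwidth 12, value 55
Best: 91 pts.

91 pts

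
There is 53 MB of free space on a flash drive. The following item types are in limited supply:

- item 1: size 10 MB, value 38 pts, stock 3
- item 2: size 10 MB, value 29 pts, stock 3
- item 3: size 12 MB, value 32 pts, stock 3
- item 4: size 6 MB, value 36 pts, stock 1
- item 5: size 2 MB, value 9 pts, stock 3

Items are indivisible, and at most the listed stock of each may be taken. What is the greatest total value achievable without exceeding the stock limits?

206 pts

Best selections within size 53 and stock limits:
- 3×item 1 + 1×item 2 + 1×item 4 + 3×item 5: size 52, value 206
- 3×item 1 + 1×item 3 + 1×item 4 + 2×item 5: size 52, value 200
- 3×item 1 + 1×item 2 + 1×item 4 + 2×item 5: size 50, value 197
Best: 206 pts.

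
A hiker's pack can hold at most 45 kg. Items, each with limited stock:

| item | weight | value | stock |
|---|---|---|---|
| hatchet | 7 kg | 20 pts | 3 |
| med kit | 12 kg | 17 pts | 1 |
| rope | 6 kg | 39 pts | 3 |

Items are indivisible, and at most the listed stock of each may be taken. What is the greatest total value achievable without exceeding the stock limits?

Best selections within weight 45 and stock limits:
- 3×hatchet + 3×rope: weight 39, value 177
- 2×hatchet + 1×med kit + 3×rope: weight 44, value 174
- 2×hatchet + 3×rope: weight 32, value 157
- 3×hatchet + 1×med kit + 2×rope: weight 45, value 155
Best: 177 pts.

177 pts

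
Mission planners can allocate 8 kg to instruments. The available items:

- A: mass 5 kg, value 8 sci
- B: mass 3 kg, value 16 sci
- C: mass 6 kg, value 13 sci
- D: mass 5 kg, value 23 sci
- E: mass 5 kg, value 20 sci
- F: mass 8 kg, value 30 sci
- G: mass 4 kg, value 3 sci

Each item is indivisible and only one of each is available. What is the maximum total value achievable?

39 sci

Check high-value combinations within 8 kg:
- B+D: mass 3+5=8, value 16+23=39
- B+E: mass 3+5=8, value 16+20=36
- F: mass 8, value 30
- A+B: mass 5+3=8, value 8+16=24
Best: 39 sci.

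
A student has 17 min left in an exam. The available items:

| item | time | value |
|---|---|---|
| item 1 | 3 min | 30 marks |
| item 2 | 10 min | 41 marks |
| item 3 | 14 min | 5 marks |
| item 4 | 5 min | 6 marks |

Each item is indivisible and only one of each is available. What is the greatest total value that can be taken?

Check high-value combinations within 17 min:
- item 1+item 2: time 3+10=13, value 30+41=71
- item 2+item 4: time 10+5=15, value 41+6=47
- item 2: time 10, value 41
Best: 71 marks.

71 marks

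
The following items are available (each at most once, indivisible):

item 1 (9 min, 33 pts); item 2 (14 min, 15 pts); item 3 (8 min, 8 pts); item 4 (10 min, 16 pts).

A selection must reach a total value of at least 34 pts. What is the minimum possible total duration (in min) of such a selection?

17

Subsets with value ≥ 34, sorted by total duration:
- item 1+item 3: duration 17, value 41
- item 1+item 4: duration 19, value 49
- item 1+item 2: duration 23, value 48
- item 1+item 3+item 4: duration 27, value 57
Minimum duration: 17 min.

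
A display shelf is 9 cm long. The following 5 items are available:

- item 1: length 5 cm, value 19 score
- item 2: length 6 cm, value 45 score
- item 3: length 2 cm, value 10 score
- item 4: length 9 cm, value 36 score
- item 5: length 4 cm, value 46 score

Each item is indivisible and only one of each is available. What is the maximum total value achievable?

Check high-value combinations within 9 cm:
- item 1+item 5: length 5+4=9, value 19+46=65
- item 3+item 5: length 2+4=6, value 10+46=56
- item 2+item 3: length 6+2=8, value 45+10=55
- item 5: length 4, value 46
- item 2: length 6, value 45
Best: 65 score.

65 score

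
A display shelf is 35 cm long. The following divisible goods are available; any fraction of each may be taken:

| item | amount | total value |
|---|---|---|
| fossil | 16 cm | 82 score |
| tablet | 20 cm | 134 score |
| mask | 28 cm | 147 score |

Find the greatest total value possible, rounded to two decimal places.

Take in order of value per unit:
- tablet (134/20 per unit): all 20 → value 134, running total 134.00
- mask (147/28 per unit): 15 of 28 → value 15×147/28 = 78.7500, running total 212.75
Total 212.75.

212.75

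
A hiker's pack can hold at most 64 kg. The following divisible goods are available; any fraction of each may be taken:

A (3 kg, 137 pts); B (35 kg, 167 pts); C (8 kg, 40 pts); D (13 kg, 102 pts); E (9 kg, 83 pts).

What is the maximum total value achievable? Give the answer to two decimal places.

509.91

Take in order of value per unit:
- A (137/3 per unit): all 3 → value 137, running total 137.00
- E (83/9 per unit): all 9 → value 83, running total 220.00
- D (102/13 per unit): all 13 → value 102, running total 322.00
- C (40/8 per unit): all 8 → value 40, running total 362.00
- B (167/35 per unit): 31 of 35 → value 31×167/35 = 147.9143, running total 509.91
Total 509.91.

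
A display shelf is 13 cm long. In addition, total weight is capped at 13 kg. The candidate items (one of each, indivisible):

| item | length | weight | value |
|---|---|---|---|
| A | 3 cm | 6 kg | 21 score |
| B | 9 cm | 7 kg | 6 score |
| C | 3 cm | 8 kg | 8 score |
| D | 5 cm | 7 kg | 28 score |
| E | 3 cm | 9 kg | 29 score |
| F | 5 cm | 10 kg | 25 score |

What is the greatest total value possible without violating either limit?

Feasible sets respecting both limits:
- A+D: length 8, weight 13, value 49
- E: length 3, weight 9, value 29
- D: length 5, weight 7, value 28
- A+B: length 12, weight 13, value 27
Best: 49 score.

49 score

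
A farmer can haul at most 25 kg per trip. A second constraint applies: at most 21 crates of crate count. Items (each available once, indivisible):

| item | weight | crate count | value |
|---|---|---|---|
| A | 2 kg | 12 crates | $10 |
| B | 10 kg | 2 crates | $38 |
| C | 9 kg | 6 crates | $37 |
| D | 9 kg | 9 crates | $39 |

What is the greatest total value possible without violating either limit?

Feasible sets respecting both limits:
- A+B+C: weight 21, crate count 20, value 85
- B+D: weight 19, crate count 11, value 77
- C+D: weight 18, crate count 15, value 76
- B+C: weight 19, crate count 8, value 75
Best: $85.

$85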